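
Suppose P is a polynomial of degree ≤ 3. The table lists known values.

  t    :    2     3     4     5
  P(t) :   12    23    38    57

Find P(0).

First differences: 11, 15, 19. Second differences: 4, 4.
Level-2 differences are constant, so P has degree 2.
Fitting a degree-2 polynomial gives P(t) = 2t² + t + 2.
Then P(0) = 2.

2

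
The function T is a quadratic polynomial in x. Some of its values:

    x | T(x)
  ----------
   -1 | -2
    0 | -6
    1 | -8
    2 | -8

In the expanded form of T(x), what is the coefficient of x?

First differences: -4, -2, 0. Second differences: 2, 2.
Level-2 differences are constant, so T has degree 2.
Fitting a degree-2 polynomial gives T(x) = x² - 3x - 6.
The coefficient of x is -3.

-3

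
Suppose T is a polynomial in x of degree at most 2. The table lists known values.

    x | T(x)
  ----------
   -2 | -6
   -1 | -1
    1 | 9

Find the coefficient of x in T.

Write T(x) = ax² + bx + c; the 3 given values yield a linear system in the 3 coefficients.
Solving, the leading coefficient vanishes, and T(x) = 5x + 4.
The coefficient of x is 5.

5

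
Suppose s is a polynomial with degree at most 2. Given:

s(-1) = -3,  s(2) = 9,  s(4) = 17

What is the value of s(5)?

Write s(m) = am² + bm + c; the 3 given values yield a linear system in the 3 coefficients.
Solving, the leading coefficient vanishes, and s(m) = 4m + 1.
Then s(5) = 21.

21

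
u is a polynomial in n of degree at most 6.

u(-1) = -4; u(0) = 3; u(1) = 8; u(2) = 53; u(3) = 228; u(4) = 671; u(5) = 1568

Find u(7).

5708

Write u(n) = an^6 + bn^5 + cn^4 + dn³ + en² + pn + q; the 7 given values yield a linear system in the 7 coefficients.
Solving, the top 2 coefficients vanish, and u(n) = 2n^4 + 3n³ - 3n² + 3n + 3.
Then u(7) = 5708.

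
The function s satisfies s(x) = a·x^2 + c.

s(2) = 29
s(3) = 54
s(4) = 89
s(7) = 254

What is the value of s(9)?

From s(2) = 29 and s(3) = 54: 4a + c = 29 and 9a + c = 54.
Subtracting: 5a = 25, so a = 5; then c = 29 − 5·4 = 9.
So s(x) = 5x² + 9, and s(9) = 414.

414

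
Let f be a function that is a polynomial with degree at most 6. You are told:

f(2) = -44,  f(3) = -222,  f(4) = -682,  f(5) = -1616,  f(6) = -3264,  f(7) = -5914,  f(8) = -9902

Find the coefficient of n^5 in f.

0

First differences: -178, -460, -934, -1648, -2650, -3988. Second differences: -282, -474, -714, -1002, -1338. Third differences: -192, -240, -288, -336. Fourth differences: -48, -48, -48.
Level-4 differences are constant, so f has degree 4.
Fitting a degree-4 polynomial gives f(n) = -2n^4 - 4n³ + 5n² + 3n - 6.
The coefficient of n^5 is 0.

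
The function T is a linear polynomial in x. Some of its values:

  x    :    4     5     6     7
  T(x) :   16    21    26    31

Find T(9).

41

First differences: 5, 5, 5.
Level-1 differences are constant, so T has degree 1.
Fitting a degree-1 polynomial gives T(x) = 5x - 4.
Then T(9) = 41.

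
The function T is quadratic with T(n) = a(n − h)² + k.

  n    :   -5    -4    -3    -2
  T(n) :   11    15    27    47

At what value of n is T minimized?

First differences 4, 12, 20; second difference 8 = 2a, so a = 4.
Expanding, the n-coefficient is −2ah = -8h; matching it to the data gives h = -5, and then k = 11.
So T(n) = 4(n + 5)² + 11.
Hence h = -5.

-5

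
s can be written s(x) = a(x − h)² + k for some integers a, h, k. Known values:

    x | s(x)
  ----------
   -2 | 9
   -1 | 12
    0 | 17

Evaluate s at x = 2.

33

First differences 3, 5; second difference 2 = 2a, so a = 1.
Expanding, the x-coefficient is −2ah = -2h; matching it to the data gives h = -3, and then k = 8.
So s(x) = 1(x + 3)² + 8.
s(2) = 1·5² + 8 = 33.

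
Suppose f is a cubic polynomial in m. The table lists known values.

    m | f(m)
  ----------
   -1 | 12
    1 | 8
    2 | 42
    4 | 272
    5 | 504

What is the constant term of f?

Write f(m) = am³ + bm² + cm + d; the 5 given values yield a linear system in the 4 coefficients.
Solving, f(m) = 3m³ + 6m² - 5m + 4.
The constant term is f(0) = 4.

4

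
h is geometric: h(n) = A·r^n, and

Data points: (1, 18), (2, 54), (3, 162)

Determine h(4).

486

Consecutive ratio: 54/18 = 3, and 162/54 = 3, so r = 3.
Then A·3^1 = 18 gives A = 6, and h(n) = 6·3^n.
h(4) = 6·3^4 = 486.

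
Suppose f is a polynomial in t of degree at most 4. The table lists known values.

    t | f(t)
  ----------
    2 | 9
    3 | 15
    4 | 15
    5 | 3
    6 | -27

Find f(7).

-81

First differences: 6, 0, -12, -30. Second differences: -6, -12, -18. Third differences: -6, -6.
Level-3 differences are constant, so f has degree 3.
Fitting a degree-3 polynomial gives f(t) = -t³ + 6t² - 5t + 3.
Then f(7) = -81.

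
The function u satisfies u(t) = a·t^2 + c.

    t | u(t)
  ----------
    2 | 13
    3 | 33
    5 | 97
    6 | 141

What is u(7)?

From u(2) = 13 and u(3) = 33: 4a + c = 13 and 9a + c = 33.
Subtracting: 5a = 20, so a = 4; then c = 13 − 4·4 = -3.
So u(t) = 4t² − 3, and u(7) = 193.

193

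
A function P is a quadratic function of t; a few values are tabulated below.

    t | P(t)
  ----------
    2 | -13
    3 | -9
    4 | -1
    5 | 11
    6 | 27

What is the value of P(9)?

First differences: 4, 8, 12, 16. Second differences: 4, 4, 4.
Level-2 differences are constant, so P has degree 2.
Fitting a degree-2 polynomial gives P(t) = 2t² - 6t - 9.
Then P(9) = 99.

99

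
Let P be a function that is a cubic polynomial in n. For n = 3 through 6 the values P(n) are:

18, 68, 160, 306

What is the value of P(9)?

Write P(n) = an³ + bn² + cn + d; the 4 given values yield a linear system in the 4 coefficients.
Solving, P(n) = 2n³ - 3n² - 3n.
Then P(9) = 1188.

1188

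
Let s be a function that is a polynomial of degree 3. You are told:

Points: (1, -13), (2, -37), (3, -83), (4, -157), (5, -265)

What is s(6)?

First differences: -24, -46, -74, -108. Second differences: -22, -28, -34. Third differences: -6, -6.
Level-3 differences are constant, so s has degree 3.
Fitting a degree-3 polynomial gives s(t) = -t³ - 5t² - 2t - 5.
Then s(6) = -413.

-413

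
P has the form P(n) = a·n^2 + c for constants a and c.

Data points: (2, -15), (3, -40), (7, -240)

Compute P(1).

0

From P(2) = -15 and P(3) = -40: 4a + c = -15 and 9a + c = -40.
Subtracting: 5a = -25, so a = -5; then c = -15 − (-5)·4 = 5.
So P(n) = -5n² + 5, and P(1) = 0.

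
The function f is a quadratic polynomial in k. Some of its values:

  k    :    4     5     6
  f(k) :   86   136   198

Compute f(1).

Write f(k) = ak² + bk + c; the 3 given values yield a linear system in the 3 coefficients.
Solving, f(k) = 6k² - 4k + 6.
Then f(1) = 8.

8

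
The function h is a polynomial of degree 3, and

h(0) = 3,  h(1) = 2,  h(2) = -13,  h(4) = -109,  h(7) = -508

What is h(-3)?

Write h(t) = at³ + bt² + ct + d; the 5 given values yield a linear system in the 4 coefficients.
Solving, h(t) = -t³ - 4t² + 4t + 3.
Then h(-3) = -18.

-18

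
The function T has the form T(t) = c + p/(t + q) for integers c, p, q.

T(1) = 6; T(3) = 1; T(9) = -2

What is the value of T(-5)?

-9

(T(t) − c)(t + q) = p for each data point; the three points give a linear system in c and q, then p follows.
Solving: c = -4, q = 1, p = 20, so T(t) = -4 + 20/(t + 1).
Then T(-5) = -4 + 20/(-4) = -9.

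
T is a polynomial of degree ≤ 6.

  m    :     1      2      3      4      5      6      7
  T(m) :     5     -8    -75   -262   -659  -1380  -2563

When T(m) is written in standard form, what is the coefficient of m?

-3

Write T(m) = am^6 + bm^5 + cm^4 + dm³ + em² + pm + q; the 7 given values yield a linear system in the 7 coefficients.
Solving, the top 2 coefficients vanish, and T(m) = -m^4 - m³ + 4m² - 3m + 6.
The coefficient of m is -3.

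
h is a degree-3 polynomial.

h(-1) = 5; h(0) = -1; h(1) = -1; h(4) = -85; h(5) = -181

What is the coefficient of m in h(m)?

Write h(m) = am³ + bm² + cm + d; the 5 given values yield a linear system in the 4 coefficients.
Solving, h(m) = -2m³ + 3m² - m - 1.
The coefficient of m is -1.

-1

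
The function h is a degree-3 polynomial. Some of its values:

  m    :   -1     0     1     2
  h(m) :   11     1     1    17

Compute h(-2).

25

Write h(m) = am³ + bm² + cm + d; the 4 given values yield a linear system in the 4 coefficients.
Solving, h(m) = m³ + 5m² - 6m + 1.
Then h(-2) = 25.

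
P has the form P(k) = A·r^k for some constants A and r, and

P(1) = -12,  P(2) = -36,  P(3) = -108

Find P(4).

Consecutive ratio: -36/(-12) = 3, and -108/(-36) = 3, so r = 3.
Then A·3^1 = -12 gives A = -4, and P(k) = -4·3^k.
P(4) = -4·3^4 = -324.

-324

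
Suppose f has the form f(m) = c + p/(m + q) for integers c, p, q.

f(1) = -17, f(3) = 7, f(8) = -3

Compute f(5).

-1

(f(m) − c)(m + q) = p for each data point; the three points give a linear system in c and q, then p follows.
Solving: c = -5, q = -2, p = 12, so f(m) = -5 + 12/(m − 2).
Then f(5) = -5 + 12/3 = -1.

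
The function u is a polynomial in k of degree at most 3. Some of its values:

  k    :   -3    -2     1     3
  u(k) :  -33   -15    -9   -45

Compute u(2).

-23

Write u(k) = ak³ + bk² + ck + d; the 4 given values yield a linear system in the 4 coefficients.
Solving, the leading coefficient vanishes, and u(k) = -4k² - 2k - 3.
Then u(2) = -23.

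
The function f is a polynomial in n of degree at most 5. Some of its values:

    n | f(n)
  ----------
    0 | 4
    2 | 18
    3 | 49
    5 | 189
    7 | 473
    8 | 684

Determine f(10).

Write f(n) = an^5 + bn^4 + cn³ + dn² + en + p; the 6 given values yield a linear system in the 6 coefficients.
Solving, the top 2 coefficients vanish, and f(n) = n³ + 3n² - 3n + 4.
Then f(10) = 1274.

1274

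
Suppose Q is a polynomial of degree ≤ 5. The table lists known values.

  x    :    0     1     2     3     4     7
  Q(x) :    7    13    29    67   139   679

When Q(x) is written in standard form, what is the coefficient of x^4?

0

Write Q(x) = ax^5 + bx^4 + cx³ + dx² + ex + p; the 6 given values yield a linear system in the 6 coefficients.
Solving, the top 2 coefficients vanish, and Q(x) = 2x³ - x² + 5x + 7.
The coefficient of x^4 is 0.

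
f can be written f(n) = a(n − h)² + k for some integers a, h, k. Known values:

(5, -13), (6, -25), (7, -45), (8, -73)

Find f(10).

First differences -12, -20, -28; second difference -8 = 2a, so a = -4.
Expanding, the n-coefficient is −2ah = 8h; matching it to the data gives h = 4, and then k = -9.
So f(n) = -4(n − 4)² − 9.
f(10) = -4·6² − 9 = -153.

-153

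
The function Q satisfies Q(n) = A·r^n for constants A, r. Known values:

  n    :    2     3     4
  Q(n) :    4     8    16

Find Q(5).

Consecutive ratio: 8/4 = 2, and 16/8 = 2, so r = 2.
Then A·2^2 = 4 gives A = 1, and Q(n) = 1·2^n.
Q(5) = 1·2^5 = 32.

32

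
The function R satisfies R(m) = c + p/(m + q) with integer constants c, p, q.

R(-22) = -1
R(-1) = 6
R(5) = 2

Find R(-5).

-18

(R(m) − c)(m + q) = p for each data point; the three points give a linear system in c and q, then p follows.
Solving: c = 0, q = 4, p = 18, so R(m) = 18/(m + 4).
Then R(-5) = 0 + 18/(-1) = -18.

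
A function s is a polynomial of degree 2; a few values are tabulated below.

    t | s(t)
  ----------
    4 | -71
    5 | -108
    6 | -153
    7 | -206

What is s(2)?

First differences: -37, -45, -53. Second differences: -8, -8.
Level-2 differences are constant, so s has degree 2.
Fitting a degree-2 polynomial gives s(t) = -4t² - t - 3.
Then s(2) = -21.

-21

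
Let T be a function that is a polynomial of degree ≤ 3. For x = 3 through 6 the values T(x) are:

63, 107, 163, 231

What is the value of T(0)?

3

Write T(x) = ax³ + bx² + cx + d; the 4 given values yield a linear system in the 4 coefficients.
Solving, the leading coefficient vanishes, and T(x) = 6x² + 2x + 3.
Then T(0) = 3.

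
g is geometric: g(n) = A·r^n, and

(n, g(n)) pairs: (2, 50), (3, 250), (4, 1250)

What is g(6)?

31250

Consecutive ratio: 250/50 = 5, and 1250/250 = 5, so r = 5.
Then A·5^2 = 50 gives A = 2, and g(n) = 2·5^n.
g(6) = 2·5^6 = 31250.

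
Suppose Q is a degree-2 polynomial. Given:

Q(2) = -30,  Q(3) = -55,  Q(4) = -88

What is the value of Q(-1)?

-3

Write Q(x) = ax² + bx + c; the 3 given values yield a linear system in the 3 coefficients.
Solving, Q(x) = -4x² - 5x - 4.
Then Q(-1) = -3.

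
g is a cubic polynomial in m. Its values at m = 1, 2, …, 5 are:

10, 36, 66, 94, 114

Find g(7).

First differences: 26, 30, 28, 20. Second differences: 4, -2, -8. Third differences: -6, -6.
Level-3 differences are constant, so g has degree 3.
Fitting a degree-3 polynomial gives g(m) = -m³ + 8m² + 9m - 6.
Then g(7) = 106.

106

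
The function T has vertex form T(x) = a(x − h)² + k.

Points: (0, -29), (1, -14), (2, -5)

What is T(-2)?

-77

First differences 15, 9; second difference -6 = 2a, so a = -3.
Expanding, the x-coefficient is −2ah = 6h; matching it to the data gives h = 3, and then k = -2.
So T(x) = -3(x − 3)² − 2.
T(-2) = -3·(-5)² − 2 = -77.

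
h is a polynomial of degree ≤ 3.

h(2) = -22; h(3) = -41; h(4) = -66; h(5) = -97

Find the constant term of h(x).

First differences: -19, -25, -31. Second differences: -6, -6.
Level-2 differences are constant, so h has degree 2.
Fitting a degree-2 polynomial gives h(x) = -3x² - 4x - 2.
The constant term is h(0) = -2.

-2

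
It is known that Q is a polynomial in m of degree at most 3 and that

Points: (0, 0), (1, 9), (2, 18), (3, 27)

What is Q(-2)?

-18

First differences: 9, 9, 9.
Level-1 differences are constant, so Q has degree 1.
Fitting a degree-1 polynomial gives Q(m) = 9m.
Then Q(-2) = -18.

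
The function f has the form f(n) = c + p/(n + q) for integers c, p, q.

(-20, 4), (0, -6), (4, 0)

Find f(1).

-3

(f(n) − c)(n + q) = p for each data point; the three points give a linear system in c and q, then p follows.
Solving: c = 3, q = 2, p = -18, so f(n) = 3 − 18/(n + 2).
Then f(1) = 3 − 18/3 = -3.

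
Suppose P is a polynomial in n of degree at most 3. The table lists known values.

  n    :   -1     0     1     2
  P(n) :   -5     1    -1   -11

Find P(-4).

-71

First differences: 6, -2, -10. Second differences: -8, -8.
Level-2 differences are constant, so P has degree 2.
Fitting a degree-2 polynomial gives P(n) = -4n² + 2n + 1.
Then P(-4) = -71.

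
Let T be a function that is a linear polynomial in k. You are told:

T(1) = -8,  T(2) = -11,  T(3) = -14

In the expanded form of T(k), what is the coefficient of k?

-3

First differences: -3, -3.
Level-1 differences are constant, so T has degree 1.
Fitting a degree-1 polynomial gives T(k) = -3k - 5.
The coefficient of k is -3.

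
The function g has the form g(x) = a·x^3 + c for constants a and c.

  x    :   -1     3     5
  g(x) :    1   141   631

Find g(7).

1721

From g(-1) = 1 and g(3) = 141: -1a + c = 1 and 27a + c = 141.
Subtracting: 28a = 140, so a = 5; then c = 1 − 5·(-1) = 6.
So g(x) = 5x³ + 6, and g(7) = 1721.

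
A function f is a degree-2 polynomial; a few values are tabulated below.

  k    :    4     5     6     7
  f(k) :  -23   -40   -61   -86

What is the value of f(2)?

Write f(k) = ak² + bk + c; the 4 given values yield a linear system in the 3 coefficients.
Solving, f(k) = -2k² + k + 5.
Then f(2) = -1.

-1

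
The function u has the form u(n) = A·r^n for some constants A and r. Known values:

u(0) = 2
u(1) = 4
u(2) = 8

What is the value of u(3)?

16

Consecutive ratio: 4/2 = 2, and 8/4 = 2, so r = 2.
Then A·2^0 = 2 gives A = 2, and u(n) = 2·2^n.
u(3) = 2·2^3 = 16.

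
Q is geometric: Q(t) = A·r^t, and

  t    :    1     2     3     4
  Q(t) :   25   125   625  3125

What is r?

5

Consecutive ratio: 125/25 = 5, and 625/125 = 5, so r = 5.
Then A·5^1 = 25 gives A = 5, and Q(t) = 5·5^t.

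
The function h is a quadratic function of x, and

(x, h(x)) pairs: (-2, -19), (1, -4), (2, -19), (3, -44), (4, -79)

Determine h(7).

-244

Write h(x) = ax² + bx + c; the 5 given values yield a linear system in the 3 coefficients.
Solving, h(x) = -5x² + 1.
Then h(7) = -244.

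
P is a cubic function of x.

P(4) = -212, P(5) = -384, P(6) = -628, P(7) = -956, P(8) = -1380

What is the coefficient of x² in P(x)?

-6

Write P(x) = ax³ + bx² + cx + d; the 5 given values yield a linear system in the 4 coefficients.
Solving, P(x) = -2x³ - 6x² + 4x - 4.
The coefficient of x² is -6.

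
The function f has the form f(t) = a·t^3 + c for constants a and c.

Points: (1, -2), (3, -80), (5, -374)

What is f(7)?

From f(1) = -2 and f(3) = -80: 1a + c = -2 and 27a + c = -80.
Subtracting: 26a = -78, so a = -3; then c = -2 − (-3)·1 = 1.
So f(t) = -3t³ + 1, and f(7) = -1028.

-1028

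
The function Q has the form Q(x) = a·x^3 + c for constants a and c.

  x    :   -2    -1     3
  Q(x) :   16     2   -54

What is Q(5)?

From Q(-2) = 16 and Q(-1) = 2: -8a + c = 16 and -1a + c = 2.
Subtracting: 7a = -14, so a = -2; then c = 16 − (-2)·(-8) = 0.
So Q(x) = -2x³ + 0, and Q(5) = -250.

-250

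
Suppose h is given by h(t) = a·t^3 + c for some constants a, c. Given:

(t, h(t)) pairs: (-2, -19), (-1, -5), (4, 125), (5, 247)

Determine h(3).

51

From h(-2) = -19 and h(-1) = -5: -8a + c = -19 and -1a + c = -5.
Subtracting: 7a = 14, so a = 2; then c = -19 − 2·(-8) = -3.
So h(t) = 2t³ − 3, and h(3) = 51.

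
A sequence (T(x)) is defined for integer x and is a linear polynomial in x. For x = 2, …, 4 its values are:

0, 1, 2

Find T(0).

First differences: 1, 1.
Level-1 differences are constant, so T has degree 1.
Fitting a degree-1 polynomial gives T(x) = x - 2.
Then T(0) = -2.

-2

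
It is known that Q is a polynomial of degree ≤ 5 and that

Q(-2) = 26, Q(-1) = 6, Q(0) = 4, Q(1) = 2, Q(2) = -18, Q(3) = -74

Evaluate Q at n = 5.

First differences: -20, -2, -2, -20, -56. Second differences: 18, 0, -18, -36. Third differences: -18, -18, -18.
Level-3 differences are constant, so Q has degree 3.
Fitting a degree-3 polynomial gives Q(n) = -3n³ + n + 4.
Then Q(5) = -366.

-366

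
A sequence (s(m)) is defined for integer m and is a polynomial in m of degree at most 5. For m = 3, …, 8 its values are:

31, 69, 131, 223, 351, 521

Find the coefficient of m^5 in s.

First differences: 38, 62, 92, 128, 170. Second differences: 24, 30, 36, 42. Third differences: 6, 6, 6.
Level-3 differences are constant, so s has degree 3.
Fitting a degree-3 polynomial gives s(m) = m³ + m + 1.
The coefficient of m^5 is 0.

0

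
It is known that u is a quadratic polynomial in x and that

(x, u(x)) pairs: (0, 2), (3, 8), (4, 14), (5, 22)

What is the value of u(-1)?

Write u(x) = ax² + bx + c; the 4 given values yield a linear system in the 3 coefficients.
Solving, u(x) = x² - x + 2.
Then u(-1) = 4.

4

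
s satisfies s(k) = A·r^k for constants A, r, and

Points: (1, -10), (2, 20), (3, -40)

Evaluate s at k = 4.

Consecutive ratio: 20/(-10) = -2, and -40/20 = -2, so r = -2.
Then A·(-2)^1 = -10 gives A = 5, and s(k) = 5·(-2)^k.
s(4) = 5·(-2)^4 = 80.

80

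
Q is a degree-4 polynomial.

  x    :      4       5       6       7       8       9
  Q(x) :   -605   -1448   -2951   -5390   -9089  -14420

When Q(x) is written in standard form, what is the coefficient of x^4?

-2

First differences: -843, -1503, -2439, -3699, -5331. Second differences: -660, -936, -1260, -1632. Third differences: -276, -324, -372. Fourth differences: -48, -48.
Level-4 differences are constant, so Q has degree 4.
Fitting a degree-4 polynomial gives Q(x) = -2x^4 - 2x³ + 2x² - x + 7.
The coefficient of x^4 is -2.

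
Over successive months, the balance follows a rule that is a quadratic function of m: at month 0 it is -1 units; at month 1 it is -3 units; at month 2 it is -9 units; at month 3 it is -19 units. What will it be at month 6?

Write the value at m as P(m).
Write P(m) = am² + bm + c; the 4 given values yield a linear system in the 3 coefficients.
Solving, P(m) = -2m² - 1.
Then P(6) = -73.

-73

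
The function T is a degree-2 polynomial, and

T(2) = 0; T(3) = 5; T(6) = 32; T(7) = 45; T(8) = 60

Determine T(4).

12

Write T(n) = an² + bn + c; the 5 given values yield a linear system in the 3 coefficients.
Solving, T(n) = n² - 4.
Then T(4) = 12.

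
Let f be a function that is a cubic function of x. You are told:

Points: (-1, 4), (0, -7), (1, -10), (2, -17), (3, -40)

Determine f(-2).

First differences: -11, -3, -7, -23. Second differences: 8, -4, -16. Third differences: -12, -12.
Level-3 differences are constant, so f has degree 3.
Fitting a degree-3 polynomial gives f(x) = -2x³ + 4x² - 5x - 7.
Then f(-2) = 35.

35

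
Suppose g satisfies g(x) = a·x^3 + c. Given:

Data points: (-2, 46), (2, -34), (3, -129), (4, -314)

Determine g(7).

-1709

From g(-2) = 46 and g(2) = -34: -8a + c = 46 and 8a + c = -34.
Subtracting: 16a = -80, so a = -5; then c = 46 − (-5)·(-8) = 6.
So g(x) = -5x³ + 6, and g(7) = -1709.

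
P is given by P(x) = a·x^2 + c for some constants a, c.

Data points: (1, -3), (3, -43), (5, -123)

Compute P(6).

-178

From P(1) = -3 and P(3) = -43: 1a + c = -3 and 9a + c = -43.
Subtracting: 8a = -40, so a = -5; then c = -3 − (-5)·1 = 2.
So P(x) = -5x² + 2, and P(6) = -178.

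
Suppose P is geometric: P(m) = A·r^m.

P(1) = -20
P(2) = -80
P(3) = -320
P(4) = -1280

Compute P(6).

-20480

Consecutive ratio: -80/(-20) = 4, and -320/(-80) = 4, so r = 4.
Then A·4^1 = -20 gives A = -5, and P(m) = -5·4^m.
P(6) = -5·4^6 = -20480.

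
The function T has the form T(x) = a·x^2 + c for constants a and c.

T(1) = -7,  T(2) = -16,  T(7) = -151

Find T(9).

From T(1) = -7 and T(2) = -16: 1a + c = -7 and 4a + c = -16.
Subtracting: 3a = -9, so a = -3; then c = -7 − (-3)·1 = -4.
So T(x) = -3x² − 4, and T(9) = -247.

-247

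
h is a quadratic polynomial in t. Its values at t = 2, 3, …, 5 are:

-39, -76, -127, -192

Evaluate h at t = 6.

-271

First differences: -37, -51, -65. Second differences: -14, -14.
Level-2 differences are constant, so h has degree 2.
Fitting a degree-2 polynomial gives h(t) = -7t² - 2t - 7.
Then h(6) = -271.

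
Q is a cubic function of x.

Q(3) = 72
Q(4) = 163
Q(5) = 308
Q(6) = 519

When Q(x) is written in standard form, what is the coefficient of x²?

3

Write Q(x) = ax³ + bx² + cx + d; the 4 given values yield a linear system in the 4 coefficients.
Solving, Q(x) = 2x³ + 3x² - 4x + 3.
The coefficient of x² is 3.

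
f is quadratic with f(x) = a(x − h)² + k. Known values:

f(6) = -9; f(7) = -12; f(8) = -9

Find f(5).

0

First differences -3, 3; second difference 6 = 2a, so a = 3.
Expanding, the x-coefficient is −2ah = -6h; matching it to the data gives h = 7, and then k = -12.
So f(x) = 3(x − 7)² − 12.
f(5) = 3·(-2)² − 12 = 0.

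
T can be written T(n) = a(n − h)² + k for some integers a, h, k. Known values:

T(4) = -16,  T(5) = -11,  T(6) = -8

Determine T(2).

First differences 5, 3; second difference -2 = 2a, so a = -1.
Expanding, the n-coefficient is −2ah = 2h; matching it to the data gives h = 7, and then k = -7.
So T(n) = -1(n − 7)² − 7.
T(2) = -1·(-5)² − 7 = -32.

-32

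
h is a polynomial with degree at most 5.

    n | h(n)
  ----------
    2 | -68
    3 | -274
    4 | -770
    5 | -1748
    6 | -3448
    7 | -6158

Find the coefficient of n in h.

-5

Write h(n) = an^5 + bn^4 + cn³ + dn² + en + p; the 6 given values yield a linear system in the 6 coefficients.
Solving, the leading coefficient vanishes, and h(n) = -2n^4 - 4n³ + n² - 5n + 2.
The coefficient of n is -5.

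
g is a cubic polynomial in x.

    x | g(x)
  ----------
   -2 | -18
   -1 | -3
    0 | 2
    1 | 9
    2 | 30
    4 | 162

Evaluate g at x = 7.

Write g(x) = ax³ + bx² + cx + d; the 6 given values yield a linear system in the 4 coefficients.
Solving, g(x) = 2x³ + x² + 4x + 2.
Then g(7) = 765.

765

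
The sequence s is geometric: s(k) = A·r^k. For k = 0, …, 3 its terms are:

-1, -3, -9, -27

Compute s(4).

-81

Consecutive ratio: -3/(-1) = 3, and -9/(-3) = 3, so r = 3.
Then A·3^0 = -1 gives A = -1, and s(k) = -1·3^k.
s(4) = -1·3^4 = -81.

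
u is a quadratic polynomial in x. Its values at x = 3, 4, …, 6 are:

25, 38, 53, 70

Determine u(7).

First differences: 13, 15, 17. Second differences: 2, 2.
Level-2 differences are constant, so u has degree 2.
Extending the table by one column gives the next first difference 19, so u(7) = 70 + 19 = 89.

89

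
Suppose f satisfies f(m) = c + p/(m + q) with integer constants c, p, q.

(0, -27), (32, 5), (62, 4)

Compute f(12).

9

(f(m) − c)(m + q) = p for each data point; the three points give a linear system in c and q, then p follows.
Solving: c = 3, q = -2, p = 60, so f(m) = 3 + 60/(m − 2).
Then f(12) = 3 + 60/10 = 9.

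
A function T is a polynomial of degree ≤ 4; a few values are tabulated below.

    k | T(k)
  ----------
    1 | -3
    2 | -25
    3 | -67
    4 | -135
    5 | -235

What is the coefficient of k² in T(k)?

-4

Write T(k) = ak^4 + bk³ + ck² + dk + e; the 5 given values yield a linear system in the 5 coefficients.
Solving, the leading coefficient vanishes, and T(k) = -k³ - 4k² - 3k + 5.
The coefficient of k² is -4.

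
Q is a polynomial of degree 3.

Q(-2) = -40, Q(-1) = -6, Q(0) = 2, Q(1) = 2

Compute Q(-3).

-118

Write Q(t) = at³ + bt² + ct + d; the 4 given values yield a linear system in the 4 coefficients.
Solving, Q(t) = 3t³ - 4t² + t + 2.
Then Q(-3) = -118.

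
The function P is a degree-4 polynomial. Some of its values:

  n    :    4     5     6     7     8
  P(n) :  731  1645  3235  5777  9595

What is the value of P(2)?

Write P(n) = an^4 + bn³ + cn² + dn + e; the 5 given values yield a linear system in the 5 coefficients.
Solving, P(n) = 2n^4 + 2n³ + 6n² - 5.
Then P(2) = 67.

67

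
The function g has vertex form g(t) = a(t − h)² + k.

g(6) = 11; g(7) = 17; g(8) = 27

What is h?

5

First differences 6, 10; second difference 4 = 2a, so a = 2.
Expanding, the t-coefficient is −2ah = -4h; matching it to the data gives h = 5, and then k = 9.
So g(t) = 2(t − 5)² + 9.
Hence h = 5.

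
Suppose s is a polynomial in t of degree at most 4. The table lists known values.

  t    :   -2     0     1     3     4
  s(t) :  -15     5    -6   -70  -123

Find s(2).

Write s(t) = at^4 + bt³ + ct² + dt + e; the 5 given values yield a linear system in the 5 coefficients.
Solving, the top 2 coefficients vanish, and s(t) = -7t² - 4t + 5.
Then s(2) = -31.

-31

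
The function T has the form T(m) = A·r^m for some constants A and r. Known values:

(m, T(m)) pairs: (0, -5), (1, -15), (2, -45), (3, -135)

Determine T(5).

-1215

Consecutive ratio: -15/(-5) = 3, and -45/(-15) = 3, so r = 3.
Then A·3^0 = -5 gives A = -5, and T(m) = -5·3^m.
T(5) = -5·3^5 = -1215.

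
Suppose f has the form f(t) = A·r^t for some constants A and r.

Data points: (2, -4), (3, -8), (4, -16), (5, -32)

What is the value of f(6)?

Consecutive ratio: -8/(-4) = 2, and -16/(-8) = 2, so r = 2.
Then A·2^2 = -4 gives A = -1, and f(t) = -1·2^t.
f(6) = -1·2^6 = -64.

-64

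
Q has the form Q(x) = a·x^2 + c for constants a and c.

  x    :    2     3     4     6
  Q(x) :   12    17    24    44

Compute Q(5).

33

From Q(2) = 12 and Q(3) = 17: 4a + c = 12 and 9a + c = 17.
Subtracting: 5a = 5, so a = 1; then c = 12 − 1·4 = 8.
So Q(x) = 1x² + 8, and Q(5) = 33.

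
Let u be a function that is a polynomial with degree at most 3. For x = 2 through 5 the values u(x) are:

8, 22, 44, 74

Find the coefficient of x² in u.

4

First differences: 14, 22, 30. Second differences: 8, 8.
Level-2 differences are constant, so u has degree 2.
Fitting a degree-2 polynomial gives u(x) = 4x² - 6x + 4.
The coefficient of x² is 4.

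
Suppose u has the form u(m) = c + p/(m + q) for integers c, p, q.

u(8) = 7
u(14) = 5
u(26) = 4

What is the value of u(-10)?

1

(u(m) − c)(m + q) = p for each data point; the three points give a linear system in c and q, then p follows.
Solving: c = 3, q = -2, p = 24, so u(m) = 3 + 24/(m − 2).
Then u(-10) = 3 + 24/(-12) = 1.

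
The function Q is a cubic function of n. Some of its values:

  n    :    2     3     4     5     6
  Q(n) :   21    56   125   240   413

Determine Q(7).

First differences: 35, 69, 115, 173. Second differences: 34, 46, 58. Third differences: 12, 12.
Level-3 differences are constant, so Q has degree 3.
Extending the table by one column gives the next first difference 243, so Q(7) = 413 + 243 = 656.

656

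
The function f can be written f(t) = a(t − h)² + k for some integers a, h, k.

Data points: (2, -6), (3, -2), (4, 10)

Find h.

2

First differences 4, 12; second difference 8 = 2a, so a = 4.
Expanding, the t-coefficient is −2ah = -8h; matching it to the data gives h = 2, and then k = -6.
So f(t) = 4(t − 2)² − 6.
Hence h = 2.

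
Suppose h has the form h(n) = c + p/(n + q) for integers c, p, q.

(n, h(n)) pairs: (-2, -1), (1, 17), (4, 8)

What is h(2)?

11

(h(n) − c)(n + q) = p for each data point; the three points give a linear system in c and q, then p follows.
Solving: c = 5, q = 0, p = 12, so h(n) = 5 + 12/(n + 0).
Then h(2) = 5 + 12/2 = 11.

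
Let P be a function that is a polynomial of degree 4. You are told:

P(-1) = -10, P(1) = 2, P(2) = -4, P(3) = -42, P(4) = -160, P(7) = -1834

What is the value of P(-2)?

-52

Write P(t) = at^4 + bt³ + ct² + dt + e; the 6 given values yield a linear system in the 5 coefficients.
Solving, P(t) = -t^4 + 2t³ - 3t² + 4t.
Then P(-2) = -52.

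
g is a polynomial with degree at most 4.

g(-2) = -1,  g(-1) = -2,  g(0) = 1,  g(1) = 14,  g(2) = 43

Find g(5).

First differences: -1, 3, 13, 29. Second differences: 4, 10, 16. Third differences: 6, 6.
Level-3 differences are constant, so g has degree 3.
Fitting a degree-3 polynomial gives g(t) = t³ + 5t² + 7t + 1.
Then g(5) = 286.

286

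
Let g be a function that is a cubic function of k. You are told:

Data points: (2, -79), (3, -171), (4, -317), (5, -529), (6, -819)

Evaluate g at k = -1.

First differences: -92, -146, -212, -290. Second differences: -54, -66, -78. Third differences: -12, -12.
Level-3 differences are constant, so g has degree 3.
Fitting a degree-3 polynomial gives g(k) = -2k³ - 9k² - 9k - 9.
Then g(-1) = -7.

-7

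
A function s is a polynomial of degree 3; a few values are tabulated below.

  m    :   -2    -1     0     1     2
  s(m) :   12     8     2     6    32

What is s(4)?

198

First differences: -4, -6, 4, 26. Second differences: -2, 10, 22. Third differences: 12, 12.
Level-3 differences are constant, so s has degree 3.
Fitting a degree-3 polynomial gives s(m) = 2m³ + 5m² - 3m + 2.
Then s(4) = 198.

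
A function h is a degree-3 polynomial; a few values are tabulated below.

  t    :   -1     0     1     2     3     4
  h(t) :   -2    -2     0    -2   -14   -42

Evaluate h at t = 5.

Write h(t) = at³ + bt² + ct + d; the 6 given values yield a linear system in the 4 coefficients.
Solving, h(t) = -t³ + t² + 2t - 2.
Then h(5) = -92.

-92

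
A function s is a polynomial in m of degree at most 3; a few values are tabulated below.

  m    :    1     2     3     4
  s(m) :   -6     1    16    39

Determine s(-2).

21

First differences: 7, 15, 23. Second differences: 8, 8.
Level-2 differences are constant, so s has degree 2.
Fitting a degree-2 polynomial gives s(m) = 4m² - 5m - 5.
Then s(-2) = 21.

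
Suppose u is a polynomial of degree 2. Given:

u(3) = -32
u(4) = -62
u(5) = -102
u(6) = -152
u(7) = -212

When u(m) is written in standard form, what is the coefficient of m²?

First differences: -30, -40, -50, -60. Second differences: -10, -10, -10.
Level-2 differences are constant, so u has degree 2.
Fitting a degree-2 polynomial gives u(m) = -5m² + 5m - 2.
The coefficient of m² is -5.

-5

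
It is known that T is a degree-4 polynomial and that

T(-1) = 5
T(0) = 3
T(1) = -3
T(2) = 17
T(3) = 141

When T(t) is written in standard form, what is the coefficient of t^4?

Write T(t) = at^4 + bt³ + ct² + dt + e; the 5 given values yield a linear system in the 5 coefficients.
Solving, T(t) = 2t^4 + t³ - 4t² - 5t + 3.
The coefficient of t^4 is 2.

2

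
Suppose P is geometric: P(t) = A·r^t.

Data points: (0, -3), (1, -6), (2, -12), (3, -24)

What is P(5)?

Consecutive ratio: -6/(-3) = 2, and -12/(-6) = 2, so r = 2.
Then A·2^0 = -3 gives A = -3, and P(t) = -3·2^t.
P(5) = -3·2^5 = -96.

-96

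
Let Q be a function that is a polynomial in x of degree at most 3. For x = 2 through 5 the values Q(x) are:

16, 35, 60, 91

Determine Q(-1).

-5

Write Q(x) = ax³ + bx² + cx + d; the 4 given values yield a linear system in the 4 coefficients.
Solving, the leading coefficient vanishes, and Q(x) = 3x² + 4x - 4.
Then Q(-1) = -5.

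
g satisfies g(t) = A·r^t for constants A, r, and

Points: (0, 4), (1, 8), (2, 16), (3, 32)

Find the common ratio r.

Consecutive ratio: 8/4 = 2, and 16/8 = 2, so r = 2.
Then A·2^0 = 4 gives A = 4, and g(t) = 4·2^t.

2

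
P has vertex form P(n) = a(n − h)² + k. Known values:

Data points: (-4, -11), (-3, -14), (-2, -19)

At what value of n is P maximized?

First differences -3, -5; second difference -2 = 2a, so a = -1.
Expanding, the n-coefficient is −2ah = 2h; matching it to the data gives h = -5, and then k = -10.
So P(n) = -1(n + 5)² − 10.
Hence h = -5.

-5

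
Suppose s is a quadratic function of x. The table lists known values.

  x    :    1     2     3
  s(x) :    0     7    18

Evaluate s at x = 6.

75

Write s(x) = ax² + bx + c; the 3 given values yield a linear system in the 3 coefficients.
Solving, s(x) = 2x² + x - 3.
Then s(6) = 75.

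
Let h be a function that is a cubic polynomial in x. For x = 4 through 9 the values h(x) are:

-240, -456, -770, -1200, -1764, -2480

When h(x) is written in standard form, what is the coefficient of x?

3

First differences: -216, -314, -430, -564, -716. Second differences: -98, -116, -134, -152. Third differences: -18, -18, -18.
Level-3 differences are constant, so h has degree 3.
Fitting a degree-3 polynomial gives h(x) = -3x³ - 4x² + 3x + 4.
The coefficient of x is 3.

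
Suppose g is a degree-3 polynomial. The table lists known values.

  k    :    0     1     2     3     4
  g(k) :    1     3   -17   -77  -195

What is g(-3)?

43

First differences: 2, -20, -60, -118. Second differences: -22, -40, -58. Third differences: -18, -18.
Level-3 differences are constant, so g has degree 3.
Fitting a degree-3 polynomial gives g(k) = -3k³ - 2k² + 7k + 1.
Then g(-3) = 43.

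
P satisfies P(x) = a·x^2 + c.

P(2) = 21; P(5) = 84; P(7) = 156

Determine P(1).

From P(2) = 21 and P(5) = 84: 4a + c = 21 and 25a + c = 84.
Subtracting: 21a = 63, so a = 3; then c = 21 − 3·4 = 9.
So P(x) = 3x² + 9, and P(1) = 12.

12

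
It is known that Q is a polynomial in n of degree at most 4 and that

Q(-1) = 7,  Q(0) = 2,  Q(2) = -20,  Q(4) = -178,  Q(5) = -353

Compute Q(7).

Write Q(n) = an^4 + bn³ + cn² + dn + e; the 5 given values yield a linear system in the 5 coefficients.
Solving, the leading coefficient vanishes, and Q(n) = -3n³ + n² - n + 2.
Then Q(7) = -985.

-985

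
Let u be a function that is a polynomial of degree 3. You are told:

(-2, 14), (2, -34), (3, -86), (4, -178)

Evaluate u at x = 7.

-814

Write u(x) = ax³ + bx² + cx + d; the 4 given values yield a linear system in the 4 coefficients.
Solving, u(x) = -2x³ - 2x² - 4x - 2.
Then u(7) = -814.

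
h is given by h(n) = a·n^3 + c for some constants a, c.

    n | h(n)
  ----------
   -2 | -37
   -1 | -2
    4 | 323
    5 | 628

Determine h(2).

43

From h(-2) = -37 and h(-1) = -2: -8a + c = -37 and -1a + c = -2.
Subtracting: 7a = 35, so a = 5; then c = -37 − 5·(-8) = 3.
So h(n) = 5n³ + 3, and h(2) = 43.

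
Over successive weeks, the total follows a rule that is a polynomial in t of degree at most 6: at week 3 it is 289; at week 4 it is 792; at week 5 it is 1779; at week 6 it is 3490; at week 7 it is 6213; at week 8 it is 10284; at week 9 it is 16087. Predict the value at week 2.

78

Write the value at t as s(t).
First differences: 503, 987, 1711, 2723, 4071, 5803. Second differences: 484, 724, 1012, 1348, 1732. Third differences: 240, 288, 336, 384. Fourth differences: 48, 48, 48.
Level-4 differences are constant, so s has degree 4.
Fitting a degree-4 polynomial gives s(t) = 2t^4 + 4t³ + 5t + 4.
Then s(2) = 78.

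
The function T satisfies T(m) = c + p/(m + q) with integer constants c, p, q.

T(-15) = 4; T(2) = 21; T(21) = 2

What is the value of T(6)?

-3

(T(m) − c)(m + q) = p for each data point; the three points give a linear system in c and q, then p follows.
Solving: c = 3, q = -3, p = -18, so T(m) = 3 − 18/(m − 3).
Then T(6) = 3 − 18/3 = -3.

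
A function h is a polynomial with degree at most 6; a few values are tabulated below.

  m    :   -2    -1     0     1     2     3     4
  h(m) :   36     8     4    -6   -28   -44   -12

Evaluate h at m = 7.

Write h(m) = am^6 + bm^5 + cm^4 + dm³ + em² + pm + q; the 7 given values yield a linear system in the 7 coefficients.
Solving, the top 2 coefficients vanish, and h(m) = m^4 - 3m³ - 4m² - 4m + 4.
Then h(7) = 1152.

1152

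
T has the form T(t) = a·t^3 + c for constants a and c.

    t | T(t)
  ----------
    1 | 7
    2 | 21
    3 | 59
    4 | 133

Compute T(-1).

3

From T(1) = 7 and T(2) = 21: 1a + c = 7 and 8a + c = 21.
Subtracting: 7a = 14, so a = 2; then c = 7 − 2·1 = 5.
So T(t) = 2t³ + 5, and T(-1) = 3.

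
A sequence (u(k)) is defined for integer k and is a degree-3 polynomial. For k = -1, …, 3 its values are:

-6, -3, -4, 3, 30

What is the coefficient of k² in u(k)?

First differences: 3, -1, 7, 27. Second differences: -4, 8, 20. Third differences: 12, 12.
Level-3 differences are constant, so u has degree 3.
Fitting a degree-3 polynomial gives u(k) = 2k³ - 2k² - k - 3.
The coefficient of k² is -2.

-2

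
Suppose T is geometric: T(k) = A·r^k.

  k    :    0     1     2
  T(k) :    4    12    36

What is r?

Consecutive ratio: 12/4 = 3, and 36/12 = 3, so r = 3.
Then A·3^0 = 4 gives A = 4, and T(k) = 4·3^k.

3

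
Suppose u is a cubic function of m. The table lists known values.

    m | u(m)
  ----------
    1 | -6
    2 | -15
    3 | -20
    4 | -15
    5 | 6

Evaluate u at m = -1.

0

First differences: -9, -5, 5, 21. Second differences: 4, 10, 16. Third differences: 6, 6.
Level-3 differences are constant, so u has degree 3.
Fitting a degree-3 polynomial gives u(m) = m³ - 4m² - 4m + 1.
Then u(-1) = 0.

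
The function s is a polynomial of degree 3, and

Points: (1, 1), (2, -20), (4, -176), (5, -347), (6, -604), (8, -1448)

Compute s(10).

-2852

Write s(m) = am³ + bm² + cm + d; the 6 given values yield a linear system in the 4 coefficients.
Solving, s(m) = -3m³ + 2m² - 6m + 8.
Then s(10) = -2852.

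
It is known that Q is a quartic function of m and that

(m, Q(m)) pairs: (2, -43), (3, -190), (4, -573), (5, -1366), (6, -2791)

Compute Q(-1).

2

Write Q(m) = am^4 + bm³ + cm² + dm + e; the 5 given values yield a linear system in the 5 coefficients.
Solving, Q(m) = -2m^4 - m³ + m² - 3m - 1.
Then Q(-1) = 2.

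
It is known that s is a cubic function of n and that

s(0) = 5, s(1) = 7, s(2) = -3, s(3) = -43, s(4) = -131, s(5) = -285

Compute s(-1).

First differences: 2, -10, -40, -88, -154. Second differences: -12, -30, -48, -66. Third differences: -18, -18, -18.
Level-3 differences are constant, so s has degree 3.
Fitting a degree-3 polynomial gives s(n) = -3n³ + 3n² + 2n + 5.
Then s(-1) = 9.

9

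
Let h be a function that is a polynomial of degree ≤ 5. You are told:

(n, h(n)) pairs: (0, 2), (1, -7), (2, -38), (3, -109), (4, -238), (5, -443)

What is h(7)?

-1153

First differences: -9, -31, -71, -129, -205. Second differences: -22, -40, -58, -76. Third differences: -18, -18, -18.
Level-3 differences are constant, so h has degree 3.
Fitting a degree-3 polynomial gives h(n) = -3n³ - 2n² - 4n + 2.
Then h(7) = -1153.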